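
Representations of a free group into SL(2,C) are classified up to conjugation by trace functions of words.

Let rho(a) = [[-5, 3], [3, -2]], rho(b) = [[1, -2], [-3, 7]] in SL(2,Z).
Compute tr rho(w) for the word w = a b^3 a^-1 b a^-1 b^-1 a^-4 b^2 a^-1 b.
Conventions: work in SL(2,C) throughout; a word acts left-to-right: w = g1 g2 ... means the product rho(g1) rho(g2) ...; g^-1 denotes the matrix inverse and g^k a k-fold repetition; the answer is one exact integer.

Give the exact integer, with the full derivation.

1677169140122

rho(a) = [[-5, 3], [3, -2]]
... * rho(b) = [[1, -2], [-3, 7]]  ->  [[-14, 31], [9, -20]]
... * rho(b) = [[1, -2], [-3, 7]]  ->  [[-107, 245], [69, -158]]
... * rho(b) = [[1, -2], [-3, 7]]  ->  [[-842, 1929], [543, -1244]]
... * rho(a^-1) = [[-2, -3], [-3, -5]]  ->  [[-4103, -7119], [2646, 4591]]
... * rho(b) = [[1, -2], [-3, 7]]  ->  [[17254, -41627], [-11127, 26845]]
... * rho(a^-1) = [[-2, -3], [-3, -5]]  ->  [[90373, 156373], [-58281, -100844]]
... * rho(b^-1) = [[7, 2], [3, 1]]  ->  [[1101730, 337119], [-710499, -217406]]
... * rho(a^-1) = [[-2, -3], [-3, -5]]  ->  [[-3214817, -4990785], [2073216, 3218527]]
... * rho(a^-1) = [[-2, -3], [-3, -5]]  ->  [[21401989, 34598376], [-13802013, -22312283]]
... * rho(a^-1) = [[-2, -3], [-3, -5]]  ->  [[-146599106, -237197847], [94540875, 152967454]]
... * rho(a^-1) = [[-2, -3], [-3, -5]]  ->  [[1004791753, 1625786553], [-647984112, -1048459895]]
... * rho(b) = [[1, -2], [-3, 7]]  ->  [[-3872567906, 9370922365], [2497395573, -6043251041]]
... * rho(b) = [[1, -2], [-3, 7]]  ->  [[-31985335001, 73341592367], [20627148696, -47297548433]]
... * rho(a^-1) = [[-2, -3], [-3, -5]]  ->  [[-156054107099, -270751956832], [100638347907, 174606296077]]
... * rho(b) = [[1, -2], [-3, 7]]  ->  [[656201763397, -1583155483626], [-423180540324, 1020967376725]]
tr = 656201763397 + 1020967376725 = 1677169140122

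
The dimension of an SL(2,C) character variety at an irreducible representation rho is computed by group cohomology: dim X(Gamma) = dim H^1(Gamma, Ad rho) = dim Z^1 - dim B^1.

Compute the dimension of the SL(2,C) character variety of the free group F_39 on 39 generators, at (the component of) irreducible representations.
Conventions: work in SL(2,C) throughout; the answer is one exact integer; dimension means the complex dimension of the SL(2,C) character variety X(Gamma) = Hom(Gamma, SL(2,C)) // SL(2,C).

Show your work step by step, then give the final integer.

114

Here Gamma is free of rank 39 — no relator constrains a cocycle.
Z^1(Gamma, Ad rho) = (sl_2)^39: a cocycle is a free choice of one sl_2 vector per generator, so dim Z^1 = 3*39 = 117.
Irreducibility makes the coboundary map sl_2 -> Z^1 injective (trivial centralizer), so dim B^1 = 3.
dim H^1 = 117 - 3 = 114, which is dim X.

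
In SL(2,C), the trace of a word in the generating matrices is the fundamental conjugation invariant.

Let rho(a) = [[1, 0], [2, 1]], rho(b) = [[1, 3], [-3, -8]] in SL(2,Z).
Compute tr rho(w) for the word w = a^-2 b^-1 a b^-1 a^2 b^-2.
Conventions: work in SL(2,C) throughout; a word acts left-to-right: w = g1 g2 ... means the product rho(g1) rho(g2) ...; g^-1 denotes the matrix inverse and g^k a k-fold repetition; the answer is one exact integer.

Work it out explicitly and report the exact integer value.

-8923

rho(a^-1) = [[1, 0], [-2, 1]]
... * rho(a^-1) = [[1, 0], [-2, 1]]  ->  [[1, 0], [-4, 1]]
... * rho(b^-1) = [[-8, -3], [3, 1]]  ->  [[-8, -3], [35, 13]]
... * rho(a) = [[1, 0], [2, 1]]  ->  [[-14, -3], [61, 13]]
... * rho(b^-1) = [[-8, -3], [3, 1]]  ->  [[103, 39], [-449, -170]]
... * rho(a) = [[1, 0], [2, 1]]  ->  [[181, 39], [-789, -170]]
... * rho(a) = [[1, 0], [2, 1]]  ->  [[259, 39], [-1129, -170]]
... * rho(b^-1) = [[-8, -3], [3, 1]]  ->  [[-1955, -738], [8522, 3217]]
... * rho(b^-1) = [[-8, -3], [3, 1]]  ->  [[13426, 5127], [-58525, -22349]]
tr = 13426 + -22349 = -8923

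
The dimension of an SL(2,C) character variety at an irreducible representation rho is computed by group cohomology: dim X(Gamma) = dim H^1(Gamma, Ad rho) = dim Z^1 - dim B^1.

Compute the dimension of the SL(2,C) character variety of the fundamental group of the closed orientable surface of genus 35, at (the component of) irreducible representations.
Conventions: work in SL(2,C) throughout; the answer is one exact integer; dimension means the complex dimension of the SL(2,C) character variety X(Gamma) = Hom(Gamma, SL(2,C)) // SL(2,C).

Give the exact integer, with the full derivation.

204

Gamma = pi_1(Sigma_35) = < a_1, b_1, ..., a_35, b_35 | prod [a_i, b_i] > has 2g = 70 generators and 1 relator.
A cocycle assigns one sl_2 vector per generator subject to the relator condition d_2(z) = 0: dim of the unconstrained space is 3*2g = 210.
At an irreducible rho, H^2 = coker(d_2) vanishes (Poincare duality: H^2 is dual to H^0 = invariants = 0), so d_2 is surjective onto sl_2 and dim Z^1 = 210 - 3 = 207.
dim B^1 = 3 (coboundaries, injective at irreducible rho).
Hence dim X = 207 - 3 = 204.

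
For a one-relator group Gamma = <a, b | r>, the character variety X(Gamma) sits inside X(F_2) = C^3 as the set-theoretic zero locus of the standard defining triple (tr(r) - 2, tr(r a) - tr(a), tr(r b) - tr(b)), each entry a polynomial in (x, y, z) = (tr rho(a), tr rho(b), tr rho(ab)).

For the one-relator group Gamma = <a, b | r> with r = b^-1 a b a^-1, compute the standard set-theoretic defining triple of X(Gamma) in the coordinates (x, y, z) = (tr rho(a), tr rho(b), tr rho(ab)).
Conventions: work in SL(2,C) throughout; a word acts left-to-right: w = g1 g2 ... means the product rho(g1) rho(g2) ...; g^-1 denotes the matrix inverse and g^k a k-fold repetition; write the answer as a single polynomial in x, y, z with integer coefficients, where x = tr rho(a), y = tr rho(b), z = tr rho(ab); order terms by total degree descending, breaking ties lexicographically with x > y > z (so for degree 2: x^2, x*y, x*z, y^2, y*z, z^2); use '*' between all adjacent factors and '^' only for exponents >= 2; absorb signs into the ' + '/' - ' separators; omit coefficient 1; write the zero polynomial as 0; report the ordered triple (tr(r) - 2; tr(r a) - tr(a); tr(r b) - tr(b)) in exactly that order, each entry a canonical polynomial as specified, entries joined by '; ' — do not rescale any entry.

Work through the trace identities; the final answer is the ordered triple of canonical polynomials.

-x*y*z + x^2 + y^2 + z^2 - 4; 0; 0

trace(a b a) = trace(a)*trace(b a) - trace(b)  (reduce the a square) = x*z - y
trace(a b a b) = trace(a b)*trace(a b) - trace(1)  (split on a) = z^2 - 2
use: trace(b^-1 a b a) = trace(a b a)*trace(b) - trace(a b a b)  (eliminate b^-1) = x*y*z - y^2 - z^2 + 2
apply: trace(b^-1 a b a^-1) = trace(b^-1 a b)*trace(a) - trace(b^-1 a b a)  (eliminate a^-1) = -x*y*z + x^2 + y^2 + z^2 - 2
assemble the triple (trace(r) - 2; trace(r a) - x; trace(r b) - y)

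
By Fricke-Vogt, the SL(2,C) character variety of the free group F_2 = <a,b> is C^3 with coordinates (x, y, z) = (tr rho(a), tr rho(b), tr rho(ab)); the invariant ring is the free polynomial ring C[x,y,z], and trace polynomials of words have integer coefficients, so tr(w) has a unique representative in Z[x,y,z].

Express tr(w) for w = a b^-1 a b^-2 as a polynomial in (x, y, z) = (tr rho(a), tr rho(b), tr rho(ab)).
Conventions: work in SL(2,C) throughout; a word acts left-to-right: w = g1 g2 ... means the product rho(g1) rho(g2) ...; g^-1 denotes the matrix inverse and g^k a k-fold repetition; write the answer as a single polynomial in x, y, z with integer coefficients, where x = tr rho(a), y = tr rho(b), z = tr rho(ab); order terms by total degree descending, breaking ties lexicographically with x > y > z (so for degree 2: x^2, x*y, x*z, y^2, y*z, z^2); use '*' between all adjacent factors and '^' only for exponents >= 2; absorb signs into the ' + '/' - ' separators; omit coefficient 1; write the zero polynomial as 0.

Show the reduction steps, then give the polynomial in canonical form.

x^2*y^3 - 2*x*y^2*z - x^2*y + y*z^2 + x*z - y

reduce: trace(a^2) = trace(a)*trace(a) - trace(1) = x^2 - 2
so trace(a^2 b) = trace(a)*trace(b a) - trace(b) = x*z - y
so trace(a b^-1 a) = trace(a^2)*trace(b) - trace(a^2 b) = x^2*y - x*z - y
trace(a b a b) = trace(a b)*trace(a b) - trace(1) = z^2 - 2
so trace(a b^-1 a b) = trace(a b a)*trace(b) - trace(a b a b) = x*y*z - y^2 - z^2 + 2
trace(b^-1 a b^-1 a) = trace(a b^-1 a)*trace(b) - trace(a b^-1 a b) = x^2*y^2 - 2*x*y*z + z^2 - 2
trace(a b^-1 a b^-2) = trace(b^-1 a b^-1 a)*trace(b) - trace(b^-1 a b^-1 a b) = x^2*y^3 - 2*x*y^2*z - x^2*y + y*z^2 + x*z - y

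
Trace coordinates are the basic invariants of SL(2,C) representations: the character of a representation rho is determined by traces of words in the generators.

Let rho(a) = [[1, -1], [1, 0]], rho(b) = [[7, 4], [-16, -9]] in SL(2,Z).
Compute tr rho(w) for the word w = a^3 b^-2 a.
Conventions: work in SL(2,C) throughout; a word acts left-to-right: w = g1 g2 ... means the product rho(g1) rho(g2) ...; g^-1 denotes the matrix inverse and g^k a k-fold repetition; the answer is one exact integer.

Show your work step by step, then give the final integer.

rho(a) = [[1, -1], [1, 0]]
... * rho(a) = [[1, -1], [1, 0]]  ->  [[0, -1], [1, -1]]
... * rho(a) = [[1, -1], [1, 0]]  ->  [[-1, 0], [0, -1]]
... * rho(b^-1) = [[-9, -4], [16, 7]]  ->  [[9, 4], [-16, -7]]
... * rho(b^-1) = [[-9, -4], [16, 7]]  ->  [[-17, -8], [32, 15]]
... * rho(a) = [[1, -1], [1, 0]]  ->  [[-25, 17], [47, -32]]
tr = -25 + -32 = -57

-57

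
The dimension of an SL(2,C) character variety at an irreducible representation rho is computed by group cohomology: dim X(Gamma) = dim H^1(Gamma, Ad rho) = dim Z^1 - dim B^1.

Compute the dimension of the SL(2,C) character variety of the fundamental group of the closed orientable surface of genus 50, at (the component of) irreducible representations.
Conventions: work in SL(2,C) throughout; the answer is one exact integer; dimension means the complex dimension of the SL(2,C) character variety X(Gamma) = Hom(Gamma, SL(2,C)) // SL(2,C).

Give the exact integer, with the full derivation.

Gamma = pi_1(Sigma_50) = < a_1, b_1, ..., a_50, b_50 | prod [a_i, b_i] > has 2g = 100 generators and 1 relator.
A cocycle assigns one sl_2 vector per generator subject to the relator condition d_2(z) = 0: dim of the unconstrained space is 3*2g = 300.
d_2 is surjective at irreducible rho (its cokernel H^2 is dual to H^0 = 0), so dim Z^1 = 300 - 3 = 297.
Coboundaries contribute dim B^1 = 3 (injective at irreducible rho).
Hence dim X = 297 - 3 = 294.

294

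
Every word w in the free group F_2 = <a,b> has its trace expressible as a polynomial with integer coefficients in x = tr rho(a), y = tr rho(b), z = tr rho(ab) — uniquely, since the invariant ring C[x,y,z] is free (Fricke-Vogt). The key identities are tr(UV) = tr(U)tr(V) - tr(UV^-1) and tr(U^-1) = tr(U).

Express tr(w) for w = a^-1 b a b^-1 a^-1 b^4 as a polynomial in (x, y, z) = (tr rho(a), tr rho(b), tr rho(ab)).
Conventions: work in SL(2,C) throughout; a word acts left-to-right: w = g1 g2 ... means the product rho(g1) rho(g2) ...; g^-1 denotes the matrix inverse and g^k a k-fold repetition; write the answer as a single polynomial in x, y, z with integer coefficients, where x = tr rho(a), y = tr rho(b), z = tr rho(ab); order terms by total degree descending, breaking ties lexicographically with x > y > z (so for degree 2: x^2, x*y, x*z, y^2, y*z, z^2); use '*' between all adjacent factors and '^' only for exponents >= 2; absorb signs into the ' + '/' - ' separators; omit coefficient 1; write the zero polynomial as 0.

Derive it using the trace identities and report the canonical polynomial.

-x^2*y^5*z + x^3*y^4 + x*y^6 + 2*x*y^4*z^2 + 2*x^2*y^3*z - y^5*z - y^3*z^3 - 3*x^3*y^2 - 6*x*y^4 - 5*x*y^2*z^2 + x^2*y*z + 5*y^3*z + 2*y*z^3 + x^3 + 10*x*y^2 + x*z^2 - 6*y*z - 3*x

apply: trace(b a b) = trace(b) trace(a b) - trace(a)  (reduce the b square) = y*z - x
trace(a b^3) = trace(b) trace(b a b) - trace(b a)  (reduce the b square) = y^2*z - x*y - z
use: trace(b^4 a) = trace(b) trace(a b^3) - trace(a b^2)  (reduce the b square) = y^3*z - x*y^2 - 2*y*z + x
trace(a^2 b) = trace(a) trace(b a) - trace(b)  (reduce the a square) = x*z - y
trace(a^2) = trace(a) trace(a) - trace(1)  (reduce the a square) = x^2 - 2
trace(b a^2 b) = trace(b) trace(a^2 b) - trace(a^2)  (reduce the b square) = x*y*z - x^2 - y^2 + 2
trace(b a^2 b^2) = trace(b) trace(b a^2 b) - trace(b a^2)  (reduce the b square) = x*y^2*z - x^2*y - y^3 - x*z + 3*y
use: trace(b a^2 b^3) = trace(b) trace(b a^2 b^2) - trace(b a^2 b)  (reduce the b square) = x*y^3*z - x^2*y^2 - y^4 - 2*x*y*z + x^2 + 4*y^2 - 2
trace(a b^5 a) = trace(b) trace(b a^2 b^3) - trace(b a^2 b^2)  (reduce the b square) = x*y^4*z - x^2*y^3 - y^5 - 3*x*y^2*z + 2*x^2*y + 5*y^3 + x*z - 5*y
apply: trace(a b a b) = trace(a b) trace(a b) - trace(1)  (split on a) = z^2 - 2
apply: trace(a b a b^2) = trace(b) trace(a b a b) - trace(a b a)  (reduce the b square) = y*z^2 - x*z - y
trace(b^2 a b a b) = trace(b) trace(a b a b^2) - trace(a b a b)  (reduce the b square) = y^2*z^2 - x*y*z - y^2 - z^2 + 2
trace(a b a b^4) = trace(b) trace(b^2 a b a b) - trace(b^2 a b a)  (reduce the b square) = y^3*z^2 - x*y^2*z - y^3 - 2*y*z^2 + x*z + 3*y
use: trace(a b^5 a b) = trace(b) trace(a b a b^4) - trace(a b a b^3)  (reduce the b square) = y^4*z^2 - x*y^3*z - y^4 - 3*y^2*z^2 + 2*x*y*z + 4*y^2 + z^2 - 2
trace(b^5 a b^-1 a) = trace(a b^5 a) trace(b) - trace(a b^5 a b)  (eliminate b^-1) = x*y^5*z - x^2*y^4 - y^6 - y^4*z^2 - 2*x*y^3*z + 2*x^2*y^2 + 6*y^4 + 3*y^2*z^2 - x*y*z - 9*y^2 - z^2 + 2
apply: trace(b a b^-1 a^-1 b^4) = trace(b^5 a b^-1) trace(a) - trace(b^5 a b^-1 a)  (eliminate a^-1) = -x*y^5*z + x^2*y^4 + y^6 + y^4*z^2 + 3*x*y^3*z - 3*x^2*y^2 - 6*y^4 - 3*y^2*z^2 - x*y*z + x^2 + 9*y^2 + z^2 - 2
use: trace(b^4 a b) = trace(b) trace(b^3 a b) - trace(b^3 a)  (reduce the b square) = y^4*z - x*y^3 - 3*y^2*z + 2*x*y + z
trace(a b a b a b) = trace(a b a b) trace(a b) - trace(b a)  (split on a) = z^3 - 3*z
trace(a b a b a) = trace(a) trace(b a b a) - trace(b a b)  (reduce the a square) = x*z^2 - y*z - x
trace(a b a b a b^2) = trace(b) trace(a b a b a b) - trace(a b a b a)  (reduce the b square) = y*z^3 - x*z^2 - 2*y*z + x
trace(b a b a b a b^2) = trace(b) trace(a b a b a b^2) - trace(a b a b a b)  (reduce the b square) = y^2*z^3 - x*y*z^2 - 2*y^2*z - z^3 + x*y + 3*z
apply: trace(b^4 a b a b a) = trace(b) trace(b a b a b a b^2) - trace(b a b a b a b)  (reduce the b square) = y^3*z^3 - x*y^2*z^2 - 2*y^3*z - 2*y*z^3 + x*y^2 + x*z^2 + 5*y*z - x
trace(a^-1 b^4 a b a b) = trace(b^4 a b a b) trace(a) - trace(b^4 a b a b a)  (eliminate a^-1) = x*y^4*z^2 - x^2*y^3*z - y^3*z^3 - x*y^4 - 2*x*y^2*z^2 + 2*x^2*y*z + 2*y^3*z + 2*y*z^3 + 3*x*y^2 - 5*y*z - x
apply: trace(b a b^-1 a^-1 b^4 a) = trace(a^-1 b^4 a b a) trace(b) - trace(a^-1 b^4 a b a b)  (eliminate b^-1) = -x*y^4*z^2 + x^2*y^3*z + y^5*z + y^3*z^3 + 2*x*y^2*z^2 - 2*x^2*y*z - 5*y^3*z - 2*y*z^3 - x*y^2 + 6*y*z + x
trace(a^-1 b a b^-1 a^-1 b^4) = trace(b a b^-1 a^-1 b^4) trace(a) - trace(b a b^-1 a^-1 b^4 a)  (eliminate a^-1) = -x^2*y^5*z + x^3*y^4 + x*y^6 + 2*x*y^4*z^2 + 2*x^2*y^3*z - y^5*z - y^3*z^3 - 3*x^3*y^2 - 6*x*y^4 - 5*x*y^2*z^2 + x^2*y*z + 5*y^3*z + 2*y*z^3 + x^3 + 10*x*y^2 + x*z^2 - 6*y*z - 3*x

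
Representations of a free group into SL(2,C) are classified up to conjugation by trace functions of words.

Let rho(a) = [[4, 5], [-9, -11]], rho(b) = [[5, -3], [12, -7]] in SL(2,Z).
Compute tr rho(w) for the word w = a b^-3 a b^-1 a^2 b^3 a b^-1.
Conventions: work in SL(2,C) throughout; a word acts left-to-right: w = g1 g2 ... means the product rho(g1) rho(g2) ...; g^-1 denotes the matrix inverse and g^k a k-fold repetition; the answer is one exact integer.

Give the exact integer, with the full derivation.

57062922479

rho(a) = [[4, 5], [-9, -11]]
... * rho(b^-1) = [[-7, 3], [-12, 5]]  ->  [[-88, 37], [195, -82]]
... * rho(b^-1) = [[-7, 3], [-12, 5]]  ->  [[172, -79], [-381, 175]]
... * rho(b^-1) = [[-7, 3], [-12, 5]]  ->  [[-256, 121], [567, -268]]
... * rho(a) = [[4, 5], [-9, -11]]  ->  [[-2113, -2611], [4680, 5783]]
... * rho(b^-1) = [[-7, 3], [-12, 5]]  ->  [[46123, -19394], [-102156, 42955]]
... * rho(a) = [[4, 5], [-9, -11]]  ->  [[359038, 443949], [-795219, -983285]]
... * rho(a) = [[4, 5], [-9, -11]]  ->  [[-2559389, -3088249], [5668689, 6840040]]
... * rho(b) = [[5, -3], [12, -7]]  ->  [[-49855933, 29295910], [110423925, -64886347]]
... * rho(b) = [[5, -3], [12, -7]]  ->  [[102271255, -55503571], [-226516539, 122932654]]
... * rho(b) = [[5, -3], [12, -7]]  ->  [[-154686577, 81711232], [342609153, -180978961]]
... * rho(a) = [[4, 5], [-9, -11]]  ->  [[-1354147396, -1672256437], [2999247261, 3703814336]]
... * rho(b^-1) = [[-7, 3], [-12, 5]]  ->  [[29546109016, -12423724373], [-65440502859, 27516813463]]
tr = 29546109016 + 27516813463 = 57062922479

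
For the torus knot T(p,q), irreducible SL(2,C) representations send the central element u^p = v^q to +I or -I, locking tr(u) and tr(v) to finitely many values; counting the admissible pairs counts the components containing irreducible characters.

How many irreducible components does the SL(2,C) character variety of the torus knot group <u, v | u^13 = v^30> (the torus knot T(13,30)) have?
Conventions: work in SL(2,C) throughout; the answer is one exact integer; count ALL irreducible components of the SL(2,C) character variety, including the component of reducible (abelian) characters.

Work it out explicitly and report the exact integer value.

For T(13,30): irreducibility forces the central element u^13 = v^30 to one of +I, -I.
This locks tr(u) to 2*cos(pi*alpha/13), alpha in 1..12, and tr(v) to 2*cos(pi*beta/30), beta in 1..29, on each component of irreducible characters.
The two central values (-1)^alpha I and (-1)^beta I must be the same matrix, so alpha and beta share a parity.
Enumerate parity-matched pairs: 6*15 odd-odd plus 6*14 even-even gives 174.
components with irreducible characters: 174; plus the single component of reducible (abelian) characters: total 175.

175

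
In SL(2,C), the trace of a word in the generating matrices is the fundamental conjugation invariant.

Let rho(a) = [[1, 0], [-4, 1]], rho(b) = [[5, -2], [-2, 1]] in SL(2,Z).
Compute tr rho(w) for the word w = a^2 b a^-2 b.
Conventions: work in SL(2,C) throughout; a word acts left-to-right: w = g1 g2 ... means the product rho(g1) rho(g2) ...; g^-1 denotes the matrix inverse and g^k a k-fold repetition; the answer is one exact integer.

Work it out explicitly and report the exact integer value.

rho(a) = [[1, 0], [-4, 1]]
... * rho(a) = [[1, 0], [-4, 1]]  ->  [[1, 0], [-8, 1]]
... * rho(b) = [[5, -2], [-2, 1]]  ->  [[5, -2], [-42, 17]]
... * rho(a^-1) = [[1, 0], [4, 1]]  ->  [[-3, -2], [26, 17]]
... * rho(a^-1) = [[1, 0], [4, 1]]  ->  [[-11, -2], [94, 17]]
... * rho(b) = [[5, -2], [-2, 1]]  ->  [[-51, 20], [436, -171]]
tr = -51 + -171 = -222

-222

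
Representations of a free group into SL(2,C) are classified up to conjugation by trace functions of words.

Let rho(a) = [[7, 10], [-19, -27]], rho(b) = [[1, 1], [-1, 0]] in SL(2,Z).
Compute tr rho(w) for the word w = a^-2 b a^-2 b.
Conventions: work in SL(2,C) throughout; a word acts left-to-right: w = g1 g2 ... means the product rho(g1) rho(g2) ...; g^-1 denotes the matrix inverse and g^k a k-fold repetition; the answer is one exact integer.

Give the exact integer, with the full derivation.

rho(a^-1) = [[-27, -10], [19, 7]]
... * rho(a^-1) = [[-27, -10], [19, 7]]  ->  [[539, 200], [-380, -141]]
... * rho(b) = [[1, 1], [-1, 0]]  ->  [[339, 539], [-239, -380]]
... * rho(a^-1) = [[-27, -10], [19, 7]]  ->  [[1088, 383], [-767, -270]]
... * rho(a^-1) = [[-27, -10], [19, 7]]  ->  [[-22099, -8199], [15579, 5780]]
... * rho(b) = [[1, 1], [-1, 0]]  ->  [[-13900, -22099], [9799, 15579]]
tr = -13900 + 15579 = 1679

1679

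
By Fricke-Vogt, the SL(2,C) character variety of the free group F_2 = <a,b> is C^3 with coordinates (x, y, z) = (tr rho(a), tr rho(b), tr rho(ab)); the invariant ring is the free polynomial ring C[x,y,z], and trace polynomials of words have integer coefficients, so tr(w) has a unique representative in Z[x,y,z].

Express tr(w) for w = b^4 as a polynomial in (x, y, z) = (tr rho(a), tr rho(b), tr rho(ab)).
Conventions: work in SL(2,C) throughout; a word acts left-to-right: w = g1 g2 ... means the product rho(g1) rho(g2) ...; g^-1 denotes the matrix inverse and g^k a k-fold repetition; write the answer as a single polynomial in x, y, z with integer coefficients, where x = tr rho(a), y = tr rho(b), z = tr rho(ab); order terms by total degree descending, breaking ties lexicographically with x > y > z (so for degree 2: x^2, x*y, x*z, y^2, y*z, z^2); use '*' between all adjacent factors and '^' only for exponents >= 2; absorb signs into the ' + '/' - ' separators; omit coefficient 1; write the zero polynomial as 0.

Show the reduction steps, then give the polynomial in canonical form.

trace(b^2) = trace(b)*trace(b) - trace(1)  (reduce the b square) = y^2 - 2
next, trace(b^3) = trace(b)*trace(b^2) - trace(b)  (reduce the b square) = y^3 - 3*y
next, trace(b^4) = trace(b)*trace(b^3) - trace(b^2)  (reduce the b square) = y^4 - 4*y^2 + 2

y^4 - 4*y^2 + 2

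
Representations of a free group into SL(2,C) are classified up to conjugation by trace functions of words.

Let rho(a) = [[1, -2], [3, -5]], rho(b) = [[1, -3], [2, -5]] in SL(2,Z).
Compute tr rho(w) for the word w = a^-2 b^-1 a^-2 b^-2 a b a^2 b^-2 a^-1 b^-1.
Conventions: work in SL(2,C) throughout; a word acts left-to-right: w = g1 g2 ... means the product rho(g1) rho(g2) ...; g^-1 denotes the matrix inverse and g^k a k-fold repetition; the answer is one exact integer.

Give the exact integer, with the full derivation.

-21094268

rho(a^-1) = [[-5, 2], [-3, 1]]
... * rho(a^-1) = [[-5, 2], [-3, 1]]  ->  [[19, -8], [12, -5]]
... * rho(b^-1) = [[-5, 3], [-2, 1]]  ->  [[-79, 49], [-50, 31]]
... * rho(a^-1) = [[-5, 2], [-3, 1]]  ->  [[248, -109], [157, -69]]
... * rho(a^-1) = [[-5, 2], [-3, 1]]  ->  [[-913, 387], [-578, 245]]
... * rho(b^-1) = [[-5, 3], [-2, 1]]  ->  [[3791, -2352], [2400, -1489]]
... * rho(b^-1) = [[-5, 3], [-2, 1]]  ->  [[-14251, 9021], [-9022, 5711]]
... * rho(a) = [[1, -2], [3, -5]]  ->  [[12812, -16603], [8111, -10511]]
... * rho(b) = [[1, -3], [2, -5]]  ->  [[-20394, 44579], [-12911, 28222]]
... * rho(a) = [[1, -2], [3, -5]]  ->  [[113343, -182107], [71755, -115288]]
... * rho(a) = [[1, -2], [3, -5]]  ->  [[-432978, 683849], [-274109, 432930]]
... * rho(b^-1) = [[-5, 3], [-2, 1]]  ->  [[797192, -615085], [504685, -389397]]
... * rho(b^-1) = [[-5, 3], [-2, 1]]  ->  [[-2755790, 1776491], [-1744631, 1124658]]
... * rho(a^-1) = [[-5, 2], [-3, 1]]  ->  [[8449477, -3735089], [5349181, -2364604]]
... * rho(b^-1) = [[-5, 3], [-2, 1]]  ->  [[-34777207, 21613342], [-22016697, 13682939]]
tr = -34777207 + 13682939 = -21094268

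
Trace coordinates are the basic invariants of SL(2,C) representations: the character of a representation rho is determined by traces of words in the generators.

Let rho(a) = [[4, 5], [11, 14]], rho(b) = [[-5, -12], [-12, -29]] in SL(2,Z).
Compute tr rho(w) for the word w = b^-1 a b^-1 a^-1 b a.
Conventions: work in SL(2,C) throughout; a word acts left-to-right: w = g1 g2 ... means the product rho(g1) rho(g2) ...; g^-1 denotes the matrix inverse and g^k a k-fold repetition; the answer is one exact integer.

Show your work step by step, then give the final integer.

rho(b^-1) = [[-29, 12], [12, -5]]
... * rho(a) = [[4, 5], [11, 14]]  ->  [[16, 23], [-7, -10]]
... * rho(b^-1) = [[-29, 12], [12, -5]]  ->  [[-188, 77], [83, -34]]
... * rho(a^-1) = [[14, -5], [-11, 4]]  ->  [[-3479, 1248], [1536, -551]]
... * rho(b) = [[-5, -12], [-12, -29]]  ->  [[2419, 5556], [-1068, -2453]]
... * rho(a) = [[4, 5], [11, 14]]  ->  [[70792, 89879], [-31255, -39682]]
tr = 70792 + -39682 = 31110

31110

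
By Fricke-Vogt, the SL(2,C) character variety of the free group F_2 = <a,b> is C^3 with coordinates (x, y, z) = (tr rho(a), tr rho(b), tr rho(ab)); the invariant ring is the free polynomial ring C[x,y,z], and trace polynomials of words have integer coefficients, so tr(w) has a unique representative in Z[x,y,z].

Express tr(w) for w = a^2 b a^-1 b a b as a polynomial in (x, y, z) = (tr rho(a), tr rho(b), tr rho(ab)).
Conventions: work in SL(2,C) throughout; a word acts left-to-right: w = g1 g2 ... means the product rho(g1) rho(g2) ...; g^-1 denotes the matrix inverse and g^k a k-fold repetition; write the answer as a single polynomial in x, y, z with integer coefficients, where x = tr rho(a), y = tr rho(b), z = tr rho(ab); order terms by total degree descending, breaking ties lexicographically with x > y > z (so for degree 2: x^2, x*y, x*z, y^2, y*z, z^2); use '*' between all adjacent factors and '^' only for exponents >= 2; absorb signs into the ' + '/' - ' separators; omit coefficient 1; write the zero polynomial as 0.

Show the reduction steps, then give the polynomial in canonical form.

x^2*y*z^2 - x^3*z - x*y^2*z - x*z^3 + y*z^2 + 3*x*z - y

trace(a b a b) = trace(b a) * trace(b a) - trace(1)   [split at a repeated b] = z^2 - 2
and trace(a b a) = trace(a) * trace(b a) - trace(b)   [square of a] = x*z - y
next, trace(b^2 a b a) = trace(b) * trace(a b a b) - trace(a b a)   [square of b] = y*z^2 - x*z - y
and trace(a b^2) = trace(b) * trace(a b) - trace(a)   [square of b] = y*z - x
next, trace(b^2 a b) = trace(b) * trace(a b^2) - trace(a b)   [square of b] = y^2*z - x*y - z
trace(b a b a^2 b) = trace(a) * trace(b^2 a b a) - trace(b^2 a b)   [square of a] = x*y*z^2 - x^2*z - y^2*z + z
and trace(b a b a b a) = trace(a b) * trace(a b a b) - trace(a^-1 b^-1)   [split at a repeated a] = z^3 - 3*z
next, trace(b a b a^2 b a) = trace(a) * trace(b a b a b a) - trace(b a b a b)   [square of a] = x*z^3 - y*z^2 - 2*x*z + y
and trace(a^2 b a^-1 b a b) = trace(b a b a^2 b) * trace(a) - trace(b a b a^2 b a)   [inverse elimination on a] = x^2*y*z^2 - x^3*z - x*y^2*z - x*z^3 + y*z^2 + 3*x*z - y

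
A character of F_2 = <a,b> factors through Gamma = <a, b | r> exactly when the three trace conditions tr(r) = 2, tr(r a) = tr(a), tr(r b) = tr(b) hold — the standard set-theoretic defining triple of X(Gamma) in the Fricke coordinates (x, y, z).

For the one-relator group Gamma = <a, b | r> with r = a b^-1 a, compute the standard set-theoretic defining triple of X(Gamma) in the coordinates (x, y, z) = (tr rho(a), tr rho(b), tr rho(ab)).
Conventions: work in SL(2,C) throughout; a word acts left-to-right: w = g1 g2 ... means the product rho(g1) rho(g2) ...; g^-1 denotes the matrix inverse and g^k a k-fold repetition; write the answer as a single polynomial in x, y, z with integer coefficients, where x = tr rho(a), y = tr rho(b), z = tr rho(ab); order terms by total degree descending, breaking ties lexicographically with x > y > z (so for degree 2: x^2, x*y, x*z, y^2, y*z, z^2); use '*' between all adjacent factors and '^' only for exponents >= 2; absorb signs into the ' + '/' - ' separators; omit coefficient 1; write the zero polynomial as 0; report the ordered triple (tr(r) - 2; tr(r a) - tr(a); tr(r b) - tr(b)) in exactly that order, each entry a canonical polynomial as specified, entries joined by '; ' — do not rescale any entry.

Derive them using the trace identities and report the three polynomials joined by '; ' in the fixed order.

so tr(a^2) = tr(a) * tr(a) - tr(1)  (reduce the a square) = x^2 - 2
tr(a^2 b) = tr(a) * tr(b a) - tr(b)  (reduce the a square) = x*z - y
tr(a b^-1 a) = tr(a^2) * tr(b) - tr(a^2 b)  (eliminate b^-1) = x^2*y - x*z - y
tr(a^3) = tr(a) * tr(a^2) - tr(a)  (reduce the a square) = x^3 - 3*x
so tr(a^3 b) = tr(a) * tr(b a^2) - tr(b a)  (reduce the a square) = x^2*z - x*y - z
tr(a b^-1 a^2) = tr(a^3) * tr(b) - tr(a^3 b)  (eliminate b^-1) = x^3*y - x^2*z - 2*x*y + z
tr(a b a b) = tr(a b) * tr(a b) - tr(1) = z^2 - 2
tr(a b^-1 a b) = tr(a b a) * tr(b) - tr(a b a b) = x*y*z - y^2 - z^2 + 2
assemble the triple (tr(r) - 2; tr(r a) - x; tr(r b) - y)

x^2*y - x*z - y - 2; x^3*y - x^2*z - 2*x*y - x + z; x*y*z - y^2 - z^2 - y + 2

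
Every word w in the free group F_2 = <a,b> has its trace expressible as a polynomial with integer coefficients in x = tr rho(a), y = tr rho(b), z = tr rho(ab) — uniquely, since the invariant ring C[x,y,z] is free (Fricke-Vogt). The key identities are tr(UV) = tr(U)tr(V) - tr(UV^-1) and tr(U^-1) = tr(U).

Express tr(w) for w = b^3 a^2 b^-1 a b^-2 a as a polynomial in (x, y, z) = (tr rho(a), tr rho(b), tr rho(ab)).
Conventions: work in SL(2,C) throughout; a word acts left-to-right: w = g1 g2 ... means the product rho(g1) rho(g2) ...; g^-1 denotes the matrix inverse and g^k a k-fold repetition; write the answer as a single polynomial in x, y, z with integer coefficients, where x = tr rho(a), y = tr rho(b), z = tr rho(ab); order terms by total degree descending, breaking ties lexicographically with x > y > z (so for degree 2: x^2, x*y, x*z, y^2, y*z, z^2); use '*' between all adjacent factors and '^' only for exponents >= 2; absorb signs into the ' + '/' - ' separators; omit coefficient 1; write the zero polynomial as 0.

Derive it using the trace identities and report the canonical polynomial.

x^3*y^5*z - x^4*y^4 - x^2*y^6 - 2*x^2*y^4*z^2 + x*y^5*z + x*y^3*z^3 + x^4*y^2 + 5*x^2*y^4 + 2*x^2*y^2*z^2 - 6*x*y^3*z - x*y*z^3 - 4*x^2*y^2 - x^2*z^2 + y^4 + y^2*z^2 + 4*x*y*z - 4*y^2 + 2

so tr(b^2 a) = tr(b) * tr(a b) - tr(a)  (reduce the b square) = y*z - x
tr(b^2) = tr(b) * tr(b) - tr(1)  (reduce the b square) = y^2 - 2
reduce: tr(b^2 a^2) = tr(a) * tr(b^2 a) - tr(b^2)  (reduce the a square) = x*y*z - x^2 - y^2 + 2
tr(b a^3 b) = tr(a) * tr(b^2 a^2) - tr(b^2 a)  (reduce the a square) = x^2*y*z - x^3 - x*y^2 - y*z + 3*x
tr(a b a) = tr(a) * tr(b a) - tr(b)  (reduce the a square) = x*z - y
tr(b a^3) = tr(a) * tr(a b a) - tr(a b)  (reduce the a square) = x^2*z - x*y - z
tr(a b^3 a^2) = tr(b) * tr(b a^3 b) - tr(b a^3)  (reduce the b square) = x^2*y^2*z - x^3*y - x*y^3 - x^2*z - y^2*z + 4*x*y + z
tr(a b^3 a) = tr(b) * tr(a^2 b^2) - tr(a^2 b)  (reduce the b square) = x*y^2*z - x^2*y - y^3 - x*z + 3*y
tr(a b^3 a^3) = tr(a) * tr(a b^3 a^2) - tr(a b^3 a)  (reduce the a square) = x^3*y^2*z - x^4*y - x^2*y^3 - x^3*z - 2*x*y^2*z + 5*x^2*y + y^3 + 2*x*z - 3*y
tr(b a b a) = tr(b a) * tr(b a) - tr(1)  (split on b) = z^2 - 2
reduce: tr(a b a b a) = tr(a) * tr(b a b a) - tr(b a b)  (reduce the a square) = x*z^2 - y*z - x
so tr(a^3 b a b) = tr(a) * tr(a b a b a) - tr(a b a b)  (reduce the a square) = x^2*z^2 - x*y*z - x^2 - z^2 + 2
reduce: tr(a^3 b a) = tr(a) * tr(a^2 b a) - tr(a^2 b)  (reduce the a square) = x^3*z - x^2*y - 2*x*z + y
tr(a^3 b a b^2) = tr(b) * tr(a^3 b a b) - tr(a^3 b a)  (reduce the b square) = x^2*y*z^2 - x^3*z - x*y^2*z - y*z^2 + 2*x*z + y
reduce: tr(a b^3 a^3 b) = tr(b) * tr(a^3 b a b^2) - tr(a^3 b a b)  (reduce the b square) = x^2*y^2*z^2 - x^3*y*z - x*y^3*z - x^2*z^2 - y^2*z^2 + 3*x*y*z + x^2 + y^2 + z^2 - 2
so tr(a b^-1 a b^3 a^2) = tr(a b^3 a^3) * tr(b) - tr(a b^3 a^3 b)  (eliminate b^-1) = x^3*y^3*z - x^4*y^2 - x^2*y^4 - x^2*y^2*z^2 - x*y^3*z + 5*x^2*y^2 + x^2*z^2 + y^4 + y^2*z^2 - x*y*z - x^2 - 4*y^2 - z^2 + 2
tr(b a b^2 a) = tr(b) * tr(a b a b) - tr(a b a)  (reduce the b square) = y*z^2 - x*z - y
reduce: tr(b a b^2) = tr(b) * tr(b a b) - tr(b a)  (reduce the b square) = y^2*z - x*y - z
tr(b^2 a^2 b a) = tr(a) * tr(b a b^2 a) - tr(b a b^2)  (reduce the a square) = x*y*z^2 - x^2*z - y^2*z + z
so tr(a^2 b a^2 b^2) = tr(a) * tr(b^2 a^2 b a) - tr(b^2 a^2 b)  (reduce the a square) = x^2*y*z^2 - x^3*z - 2*x*y^2*z + x^2*y + y^3 + 2*x*z - 3*y
so tr(a^2 b a^2 b) = tr(a) * tr(b a^2 b a) - tr(b a^2 b)  (reduce the a square) = x^2*z^2 - 2*x*y*z + y^2 - 2
so tr(a b^3 a^2 b a) = tr(b) * tr(a^2 b a^2 b^2) - tr(a^2 b a^2 b)  (reduce the b square) = x^2*y^2*z^2 - x^3*y*z - 2*x*y^3*z + x^2*y^2 - x^2*z^2 + y^4 + 4*x*y*z - 4*y^2 + 2
tr(a b a b a b) = tr(a b) * tr(a b a b) - tr(a^-1 b^-1)  (split on a) = z^3 - 3*z
tr(a b a b a b^2) = tr(b) * tr(a b a b a b) - tr(a b a b a)  (reduce the b square) = y*z^3 - x*z^2 - 2*y*z + x
tr(b a b a b^3 a) = tr(b) * tr(a b a b a b^2) - tr(a b a b a b)  (reduce the b square) = y^2*z^3 - x*y*z^2 - 2*y^2*z - z^3 + x*y + 3*z
tr(b a b a b^2) = tr(b) * tr(b a b a b) - tr(b a b a)  (reduce the b square) = y^2*z^2 - x*y*z - y^2 - z^2 + 2
tr(b a b a b^3) = tr(b) * tr(b a b a b^2) - tr(b a b a b)  (reduce the b square) = y^3*z^2 - x*y^2*z - y^3 - 2*y*z^2 + x*z + 3*y
tr(a b^3 a^2 b a b) = tr(a) * tr(b a b a b^3 a) - tr(b a b a b^3)  (reduce the a square) = x*y^2*z^3 - x^2*y*z^2 - y^3*z^2 - x*y^2*z - x*z^3 + x^2*y + y^3 + 2*y*z^2 + 2*x*z - 3*y
reduce: tr(a b^-1 a b^3 a^2 b) = tr(a b^3 a^2 b a) * tr(b) - tr(a b^3 a^2 b a b)  (eliminate b^-1) = x^2*y^3*z^2 - x^3*y^2*z - 2*x*y^4*z - x*y^2*z^3 + x^2*y^3 + y^5 + y^3*z^2 + 5*x*y^2*z + x*z^3 - x^2*y - 5*y^3 - 2*y*z^2 - 2*x*z + 5*y
tr(b^-1 a b^3 a^2 b^-1 a) = tr(a b^-1 a b^3 a^2) * tr(b) - tr(a b^-1 a b^3 a^2 b)  (eliminate b^-1) = x^3*y^4*z - x^4*y^3 - x^2*y^5 - 2*x^2*y^3*z^2 + x^3*y^2*z + x*y^4*z + x*y^2*z^3 + 4*x^2*y^3 + x^2*y*z^2 - 6*x*y^2*z - x*z^3 + y^3 + y*z^2 + 2*x*z - 3*y
so tr(a b^3 a^2 b^-1 a) = tr(a^2 b^3 a^2) * tr(b) - tr(a^2 b^3 a^2 b)  (eliminate b^-1) = x^3*y^3*z - x^4*y^2 - x^2*y^4 - x^2*y^2*z^2 + 4*x^2*y^2 + x^2*z^2 - 2*x*y*z + y^2 - 2
tr(b^3 a^2 b^-1 a b^-2 a) = tr(b^-1 a b^3 a^2 b^-1 a) * tr(b) - tr(b^-1 a b^3 a^2 b^-1 a b)  (eliminate b^-1) = x^3*y^5*z - x^4*y^4 - x^2*y^6 - 2*x^2*y^4*z^2 + x*y^5*z + x*y^3*z^3 + x^4*y^2 + 5*x^2*y^4 + 2*x^2*y^2*z^2 - 6*x*y^3*z - x*y*z^3 - 4*x^2*y^2 - x^2*z^2 + y^4 + y^2*z^2 + 4*x*y*z - 4*y^2 + 2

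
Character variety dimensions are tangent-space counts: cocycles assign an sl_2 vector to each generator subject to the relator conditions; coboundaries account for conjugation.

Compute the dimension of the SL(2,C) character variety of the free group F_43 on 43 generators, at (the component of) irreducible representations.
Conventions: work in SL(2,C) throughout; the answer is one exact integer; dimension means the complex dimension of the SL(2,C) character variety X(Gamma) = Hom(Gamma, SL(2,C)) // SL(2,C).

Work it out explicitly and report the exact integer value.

Here Gamma is free of rank 43 — no relator constrains a cocycle.
Z^1(Gamma, Ad rho) = (sl_2)^43: a cocycle is a free choice of one sl_2 vector per generator, so dim Z^1 = 3*43 = 129.
dim B^1 = 3: the coboundary map is injective because an irreducible image has centralizer 0 in sl_2.
Therefore dim X = 129 - 3 = 126.

126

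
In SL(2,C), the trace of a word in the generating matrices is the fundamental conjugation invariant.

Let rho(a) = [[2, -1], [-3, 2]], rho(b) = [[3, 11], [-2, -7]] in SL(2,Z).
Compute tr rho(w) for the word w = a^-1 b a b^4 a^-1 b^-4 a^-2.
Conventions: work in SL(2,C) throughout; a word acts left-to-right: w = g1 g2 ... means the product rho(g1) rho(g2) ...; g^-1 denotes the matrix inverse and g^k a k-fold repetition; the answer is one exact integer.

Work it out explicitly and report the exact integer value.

rho(a^-1) = [[2, 1], [3, 2]]
... * rho(b) = [[3, 11], [-2, -7]]  ->  [[4, 15], [5, 19]]
... * rho(a) = [[2, -1], [-3, 2]]  ->  [[-37, 26], [-47, 33]]
... * rho(b) = [[3, 11], [-2, -7]]  ->  [[-163, -589], [-207, -748]]
... * rho(b) = [[3, 11], [-2, -7]]  ->  [[689, 2330], [875, 2959]]
... * rho(b) = [[3, 11], [-2, -7]]  ->  [[-2593, -8731], [-3293, -11088]]
... * rho(b) = [[3, 11], [-2, -7]]  ->  [[9683, 32594], [12297, 41393]]
... * rho(a^-1) = [[2, 1], [3, 2]]  ->  [[117148, 74871], [148773, 95083]]
... * rho(b^-1) = [[-7, -11], [2, 3]]  ->  [[-670294, -1064015], [-851245, -1351254]]
... * rho(b^-1) = [[-7, -11], [2, 3]]  ->  [[2564028, 4181189], [3256207, 5309933]]
... * rho(b^-1) = [[-7, -11], [2, 3]]  ->  [[-9585818, -15660741], [-12173583, -19888478]]
... * rho(b^-1) = [[-7, -11], [2, 3]]  ->  [[35779244, 58461775], [45438125, 74243979]]
... * rho(a^-1) = [[2, 1], [3, 2]]  ->  [[246943813, 152702794], [313608187, 193926083]]
... * rho(a^-1) = [[2, 1], [3, 2]]  ->  [[951996008, 552349401], [1208994623, 701460353]]
tr = 951996008 + 701460353 = 1653456361

1653456361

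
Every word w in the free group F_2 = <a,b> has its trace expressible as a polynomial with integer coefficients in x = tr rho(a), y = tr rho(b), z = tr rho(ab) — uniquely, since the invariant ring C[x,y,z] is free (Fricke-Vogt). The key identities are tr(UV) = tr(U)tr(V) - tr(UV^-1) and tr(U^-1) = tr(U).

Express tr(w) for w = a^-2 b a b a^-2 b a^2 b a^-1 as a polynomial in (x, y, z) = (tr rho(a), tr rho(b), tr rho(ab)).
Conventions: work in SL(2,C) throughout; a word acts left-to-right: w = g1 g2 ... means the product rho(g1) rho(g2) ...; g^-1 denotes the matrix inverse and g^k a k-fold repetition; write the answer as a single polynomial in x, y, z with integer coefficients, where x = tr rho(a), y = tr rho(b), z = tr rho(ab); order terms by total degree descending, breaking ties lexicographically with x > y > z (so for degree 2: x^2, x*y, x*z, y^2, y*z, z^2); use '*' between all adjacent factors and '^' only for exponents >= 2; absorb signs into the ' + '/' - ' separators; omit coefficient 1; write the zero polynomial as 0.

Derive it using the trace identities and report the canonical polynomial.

tr(a b a b) = tr(a b) * tr(a b) - tr(1)  (split on a) = z^2 - 2
next, tr(a b a) = tr(a) * tr(b a) - tr(b)  (reduce the a square) = x*z - y
tr(b a b^2 a) = tr(b) * tr(a b a b) - tr(a b a)  (reduce the b square) = y*z^2 - x*z - y
and tr(a b^2) = tr(b) * tr(a b) - tr(a)  (reduce the b square) = y*z - x
next, tr(b a b^2) = tr(b) * tr(a b^2) - tr(a b)  (reduce the b square) = y^2*z - x*y - z
and tr(a b^2 a^2 b) = tr(a) * tr(b a b^2 a) - tr(b a b^2)  (reduce the a square) = x*y*z^2 - x^2*z - y^2*z + z
and tr(a^2) = tr(a) * tr(a) - tr(1)  (reduce the a square) = x^2 - 2
tr(a b^2 a) = tr(b) * tr(a^2 b) - tr(a^2)  (reduce the b square) = x*y*z - x^2 - y^2 + 2
tr(a b^2 a^2) = tr(a) * tr(a b^2 a) - tr(a b^2)  (reduce the a square) = x^2*y*z - x^3 - x*y^2 - y*z + 3*x
next, tr(b a b^2 a^2 b) = tr(b) * tr(a b^2 a^2 b) - tr(a b^2 a^2)  (reduce the b square) = x*y^2*z^2 - 2*x^2*y*z - y^3*z + x^3 + x*y^2 + 2*y*z - 3*x
tr(b a b a b a) = tr(b a b a) * tr(b a) - tr(a b)  (split on b) = z^3 - 3*z
next, tr(a^2 b a b a b) = tr(a) * tr(b a b a b a) - tr(b a b a b)  (reduce the a square) = x*z^3 - y*z^2 - 2*x*z + y
tr(a b a b a) = tr(a) * tr(b a b a) - tr(b a b)  (reduce the a square) = x*z^2 - y*z - x
tr(a^2 b a b a) = tr(a) * tr(a b a b a) - tr(a b a b)  (reduce the a square) = x^2*z^2 - x*y*z - x^2 - z^2 + 2
tr(b a b^2 a^2 b a) = tr(b) * tr(a^2 b a b a b) - tr(a^2 b a b a)  (reduce the b square) = x*y*z^3 - x^2*z^2 - y^2*z^2 - x*y*z + x^2 + y^2 + z^2 - 2
and tr(b a b^2 a^2 b a^-1) = tr(b a b^2 a^2 b) * tr(a) - tr(b a b^2 a^2 b a)  (eliminate a^-1) = x^2*y^2*z^2 - 2*x^3*y*z - x*y^3*z - x*y*z^3 + x^4 + x^2*y^2 + x^2*z^2 + y^2*z^2 + 3*x*y*z - 4*x^2 - y^2 - z^2 + 2
next, tr(b a^2 b a^-2 b a b) = tr(b a b^2 a^2 b a^-1) * tr(a) - tr(b a b^2 a^2 b)  (eliminate a^-1) = x^3*y^2*z^2 - 2*x^4*y*z - x^2*y^3*z - x^2*y*z^3 + x^5 + x^3*y^2 + x^3*z^2 + 5*x^2*y*z + y^3*z - 5*x^3 - 2*x*y^2 - x*z^2 - 2*y*z + 5*x
and tr(b a b a b a^2 b) = tr(b) * tr(a b a b a^2 b) - tr(a b a b a^2)  (reduce the b square) = x*y*z^3 - x^2*z^2 - y^2*z^2 - x*y*z + x^2 + y^2 + z^2 - 2
next, tr(b a b a b a b a) = tr(a b a b) * tr(a b a b) - tr(1)  (split on a) = z^4 - 4*z^2 + 2
and tr(b a b a b a b) = tr(b) * tr(a b a b a b) - tr(a b a b a)  (reduce the b square) = y*z^3 - x*z^2 - 2*y*z + x
next, tr(b a b a b a^2 b a) = tr(a) * tr(b a b a b a b a) - tr(b a b a b a b)  (reduce the a square) = x*z^4 - y*z^3 - 3*x*z^2 + 2*y*z + x
next, tr(b a b a b a^2 b a^-1) = tr(b a b a b a^2 b) * tr(a) - tr(b a b a b a^2 b a)  (eliminate a^-1) = x^2*y*z^3 - x^3*z^2 - x*y^2*z^2 - x*z^4 - x^2*y*z + y*z^3 + x^3 + x*y^2 + 4*x*z^2 - 2*y*z - 3*x
next, tr(b a^2 b a^-2 b a b a) = tr(b a b a b a^2 b a^-1) * tr(a) - tr(b a b a b a^2 b)  (eliminate a^-1) = x^3*y*z^3 - x^4*z^2 - x^2*y^2*z^2 - x^2*z^4 - x^3*y*z + x^4 + x^2*y^2 + 5*x^2*z^2 + y^2*z^2 - x*y*z - 4*x^2 - y^2 - z^2 + 2
and tr(b a^2 b a^-2 b a b a^-1) = tr(b a^2 b a^-2 b a b) * tr(a) - tr(b a^2 b a^-2 b a b a)  (eliminate a^-1) = x^4*y^2*z^2 - 2*x^5*y*z - x^3*y^3*z - 2*x^3*y*z^3 + x^6 + x^4*y^2 + 2*x^4*z^2 + x^2*y^2*z^2 + x^2*z^4 + 6*x^3*y*z + x*y^3*z - 6*x^4 - 3*x^2*y^2 - 6*x^2*z^2 - y^2*z^2 - x*y*z + 9*x^2 + y^2 + z^2 - 2
and tr(a^-2 b a b a^-2 b a^2 b) = tr(b a^2 b a^-2 b a b a^-1) * tr(a) - tr(b a^2 b a^-2 b a b)  (eliminate a^-1) = x^5*y^2*z^2 - 2*x^6*y*z - x^4*y^3*z - 2*x^4*y*z^3 + x^7 + x^5*y^2 + 2*x^5*z^2 + x^3*z^4 + 8*x^4*y*z + 2*x^2*y^3*z + x^2*y*z^3 - 7*x^5 - 4*x^3*y^2 - 7*x^3*z^2 - x*y^2*z^2 - 6*x^2*y*z - y^3*z + 14*x^3 + 3*x*y^2 + 2*x*z^2 + 2*y*z - 7*x
and tr(b a b a^-1 b a^2 b) = tr(b a^2 b^2 a b) * tr(a) - tr(b a^2 b^2 a b a)  (eliminate a^-1) = x^2*y^2*z^2 - 2*x^3*y*z - x*y^3*z - x*y*z^3 + x^4 + x^2*y^2 + x^2*z^2 + y^2*z^2 + 3*x*y*z - 4*x^2 - y^2 - z^2 + 2
and tr(b a b a^-1 b a^2 b a) = tr(b a^2 b a b a b) * tr(a) - tr(b a^2 b a b a b a)  (eliminate a^-1) = x^2*y*z^3 - x^3*z^2 - x*y^2*z^2 - x*z^4 - x^2*y*z + y*z^3 + x^3 + x*y^2 + 4*x*z^2 - 2*y*z - 3*x
tr(b a^2 b a^-1 b a b a^-1) = tr(b a b a^-1 b a^2 b) * tr(a) - tr(b a b a^-1 b a^2 b a)  (eliminate a^-1) = x^3*y^2*z^2 - 2*x^4*y*z - x^2*y^3*z - 2*x^2*y*z^3 + x^5 + x^3*y^2 + 2*x^3*z^2 + 2*x*y^2*z^2 + x*z^4 + 4*x^2*y*z - y*z^3 - 5*x^3 - 2*x*y^2 - 5*x*z^2 + 2*y*z + 5*x
and tr(a^-1 b a b a^-2 b a^2 b) = tr(b a^2 b a^-1 b a b a^-1) * tr(a) - tr(b a^2 b a^-1 b a b)  (eliminate a^-1) = x^4*y^2*z^2 - 2*x^5*y*z - x^3*y^3*z - 2*x^3*y*z^3 + x^6 + x^4*y^2 + 2*x^4*z^2 + x^2*y^2*z^2 + x^2*z^4 + 6*x^3*y*z + x*y^3*z - 6*x^4 - 3*x^2*y^2 - 6*x^2*z^2 - y^2*z^2 - x*y*z + 9*x^2 + y^2 + z^2 - 2
and tr(a^-2 b a b a^-2 b a^2 b a^-1) = tr(a^-2 b a b a^-2 b a^2 b) * tr(a) - tr(a^-2 b a b a^-2 b a^2 b a)  (eliminate a^-1) = x^6*y^2*z^2 - 2*x^7*y*z - x^5*y^3*z - 2*x^5*y*z^3 + x^8 + x^6*y^2 + 2*x^6*z^2 - x^4*y^2*z^2 + x^4*z^4 + 10*x^5*y*z + 3*x^3*y^3*z + 3*x^3*y*z^3 - 8*x^6 - 5*x^4*y^2 - 9*x^4*z^2 - 2*x^2*y^2*z^2 - x^2*z^4 - 12*x^3*y*z - 2*x*y^3*z + 20*x^4 + 6*x^2*y^2 + 8*x^2*z^2 + y^2*z^2 + 3*x*y*z - 16*x^2 - y^2 - z^2 + 2

x^6*y^2*z^2 - 2*x^7*y*z - x^5*y^3*z - 2*x^5*y*z^3 + x^8 + x^6*y^2 + 2*x^6*z^2 - x^4*y^2*z^2 + x^4*z^4 + 10*x^5*y*z + 3*x^3*y^3*z + 3*x^3*y*z^3 - 8*x^6 - 5*x^4*y^2 - 9*x^4*z^2 - 2*x^2*y^2*z^2 - x^2*z^4 - 12*x^3*y*z - 2*x*y^3*z + 20*x^4 + 6*x^2*y^2 + 8*x^2*z^2 + y^2*z^2 + 3*x*y*z - 16*x^2 - y^2 - z^2 + 2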